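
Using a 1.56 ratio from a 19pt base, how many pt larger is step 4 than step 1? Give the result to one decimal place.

82.9pt

Step 1: 19.0 × 1.56 = 29.640pt
Step 4: 19.0 × 1.56⁴ = 112.526pt
Difference: 112.526 − 29.640 = 82.886pt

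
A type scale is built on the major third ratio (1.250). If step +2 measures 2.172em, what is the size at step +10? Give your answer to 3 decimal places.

12.946em

The gap is 10 − (2) = 8 steps, so the factor is 1.250^8.
2.172 × 1.250⁸ = 2.172 × 5.96046 ≈ 12.946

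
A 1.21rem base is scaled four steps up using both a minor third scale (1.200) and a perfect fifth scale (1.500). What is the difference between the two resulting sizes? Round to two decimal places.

3.62rem

Minor third: 1.21 × 1.200⁴ = 2.5091rem
Perfect fifth: 1.21 × 1.500⁴ = 6.1256rem
Difference: 6.1256 − 2.5091 = 3.6165rem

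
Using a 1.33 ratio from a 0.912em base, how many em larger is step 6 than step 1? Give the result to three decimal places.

Step 1: 0.912 × 1.33 = 1.21296em
Step 6: 0.912 × 1.33⁶ = 5.04783em
Difference: 5.04783 − 1.21296 = 3.83487em

3.835em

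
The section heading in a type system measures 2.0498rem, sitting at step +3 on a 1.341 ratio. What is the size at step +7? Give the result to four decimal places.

6.6287rem

The gap is 7 − (3) = 4 steps, so the factor is 1.341^4.
2.0498 × 1.341⁴ = 2.0498 × 3.23381 ≈ 6.6287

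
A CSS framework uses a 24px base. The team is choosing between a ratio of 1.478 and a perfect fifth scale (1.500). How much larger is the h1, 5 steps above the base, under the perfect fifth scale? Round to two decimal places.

12.98px

At 1.478: 24.0 × 1.478⁵ = 169.2713px
Perfect fifth: 24.0 × 1.500⁵ = 182.2500px
Difference: 182.2500 − 169.2713 = 12.9787px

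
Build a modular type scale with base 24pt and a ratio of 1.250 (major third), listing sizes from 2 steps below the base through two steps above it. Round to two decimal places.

Step -2: 24.0 ÷ 1.250² = 15.36
Step -1: 24.0 ÷ 1.250 = 19.20
Step 0: 24pt
Step 1: 24.0 × 1.250 = 30.00
Step 2: 24.0 × 1.250² = 37.50

15.36pt, 19.20pt, 24.00pt, 30.00pt, 37.50pt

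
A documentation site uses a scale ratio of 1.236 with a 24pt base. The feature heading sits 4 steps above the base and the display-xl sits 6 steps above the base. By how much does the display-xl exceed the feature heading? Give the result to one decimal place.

29.6pt

Step 4: 24.0 × 1.236⁴ = 56.013pt
Step 6: 24.0 × 1.236⁶ = 85.570pt
Difference: 85.570 − 56.013 = 29.557pt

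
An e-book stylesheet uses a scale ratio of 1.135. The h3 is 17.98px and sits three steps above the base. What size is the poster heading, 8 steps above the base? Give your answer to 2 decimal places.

33.87px

17.98 × 1.135⁵ = 17.98 × 1.88356 ≈ 33.866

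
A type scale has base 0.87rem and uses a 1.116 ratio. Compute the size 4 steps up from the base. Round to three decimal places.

1.350rem

0.87 × 1.116⁴ = 0.87 × 1.55116 ≈ 1.350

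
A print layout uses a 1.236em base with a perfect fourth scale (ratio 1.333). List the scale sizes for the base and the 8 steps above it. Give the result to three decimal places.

1.236em, 1.648em, 2.196em, 2.928em, 3.902em, 5.202em, 6.934em, 9.243em, 12.321em

Step 0: 1.236em
Step 1: 1.236 × 1.333 = 1.648
Step 2: 1.236 × 1.333² = 2.196
Step 3: 1.236 × 1.333³ = 2.928
Step 4: 1.236 × 1.333⁴ = 3.902
Step 5: 1.236 × 1.333⁵ = 5.202
Step 6: 1.236 × 1.333⁶ = 6.934
Step 7: 1.236 × 1.333⁷ = 9.243
Step 8: 1.236 × 1.333⁸ = 12.321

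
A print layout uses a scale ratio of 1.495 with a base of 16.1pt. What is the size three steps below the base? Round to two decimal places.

A modular type scale is a geometric sequence: sizeₙ = base × rⁿ.
16.1 ÷ 1.495³ = 16.1 ÷ 3.34136 ≈ 4.82

4.82pt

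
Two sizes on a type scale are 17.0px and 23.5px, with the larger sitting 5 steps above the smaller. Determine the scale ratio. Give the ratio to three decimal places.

1.067

r⁵ = 23.5 / 17.0, so r = (23.5/17.0)^(1/5).
r = 1.3824^(1/5) ≈ 1.0669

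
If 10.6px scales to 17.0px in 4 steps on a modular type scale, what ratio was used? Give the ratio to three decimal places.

1.125

r⁴ = 17.0 / 10.6, so r = (17.0/10.6)^(1/4).
r = 1.6038^(1/4) ≈ 1.1253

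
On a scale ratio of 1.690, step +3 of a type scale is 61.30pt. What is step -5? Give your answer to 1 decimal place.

0.9pt

61.30 ÷ 1.690⁸ = 61.30 ÷ 66.54166 ≈ 0.921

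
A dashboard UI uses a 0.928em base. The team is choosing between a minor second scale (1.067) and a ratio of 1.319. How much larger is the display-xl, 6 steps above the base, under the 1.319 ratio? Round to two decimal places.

Minor second: 0.928 × 1.067⁶ = 1.3694em
At 1.319: 0.928 × 1.319⁶ = 4.8867em
Difference: 4.8867 − 1.3694 = 3.5173em

3.52em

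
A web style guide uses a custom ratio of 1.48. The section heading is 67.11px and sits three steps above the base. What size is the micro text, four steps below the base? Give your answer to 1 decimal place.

67.11 ÷ 1.48⁷ = 67.11 ÷ 15.55364 ≈ 4.315

4.3px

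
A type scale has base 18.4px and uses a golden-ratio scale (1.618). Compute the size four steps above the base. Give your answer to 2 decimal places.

18.4 × 1.618⁴ = 18.4 × 6.85353 ≈ 126.10

126.10px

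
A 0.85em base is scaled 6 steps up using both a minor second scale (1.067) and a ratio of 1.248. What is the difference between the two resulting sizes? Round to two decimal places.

1.96em

Minor second: 0.85 × 1.067⁶ = 1.2543em
At 1.248: 0.85 × 1.248⁶ = 3.2115em
Difference: 3.2115 − 1.2543 = 1.9572em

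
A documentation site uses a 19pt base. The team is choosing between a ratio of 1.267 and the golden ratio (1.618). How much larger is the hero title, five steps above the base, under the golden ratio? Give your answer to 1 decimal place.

At 1.267: 19.0 × 1.267⁵ = 62.035pt
Golden ratio: 19.0 × 1.618⁵ = 210.691pt
Difference: 210.691 − 62.035 = 148.656pt

148.7pt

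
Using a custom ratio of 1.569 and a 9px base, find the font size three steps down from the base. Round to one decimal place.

2.3px

Every step multiplies by the scale ratio.
9.0 ÷ 1.569³ = 9.0 ÷ 3.86250 ≈ 2.33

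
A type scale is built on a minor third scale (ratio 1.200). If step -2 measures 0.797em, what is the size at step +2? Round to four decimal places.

The gap is 2 − (-2) = 4 steps, so the factor is 1.200^4.
0.797 × 1.200⁴ = 0.797 × 2.07360 ≈ 1.6527

1.6527em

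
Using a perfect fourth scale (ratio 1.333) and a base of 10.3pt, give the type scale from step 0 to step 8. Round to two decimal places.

Step 0: 10.3pt
Step 1: 10.3 × 1.333 = 13.73
Step 2: 10.3 × 1.333² = 18.30
Step 3: 10.3 × 1.333³ = 24.40
Step 4: 10.3 × 1.333⁴ = 32.52
Step 5: 10.3 × 1.333⁵ = 43.35
Step 6: 10.3 × 1.333⁶ = 57.79
Step 7: 10.3 × 1.333⁷ = 77.03
Step 8: 10.3 × 1.333⁸ = 102.68

10.30pt, 13.73pt, 18.30pt, 24.40pt, 32.52pt, 43.35pt, 57.79pt, 77.03pt, 102.68pt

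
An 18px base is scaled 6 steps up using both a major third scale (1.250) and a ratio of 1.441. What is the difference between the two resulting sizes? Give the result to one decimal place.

92.5px

Major third: 18.0 × 1.250⁶ = 68.665px
At 1.441: 18.0 × 1.441⁶ = 161.160px
Difference: 161.160 − 68.665 = 92.495px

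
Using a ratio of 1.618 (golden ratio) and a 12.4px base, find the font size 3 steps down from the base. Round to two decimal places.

2.93px

12.4 ÷ 1.618³ = 12.4 ÷ 4.23580 ≈ 2.93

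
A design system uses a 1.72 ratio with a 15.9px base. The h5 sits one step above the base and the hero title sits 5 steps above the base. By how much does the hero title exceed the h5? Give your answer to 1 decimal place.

212.0px

Step 1: 15.9 × 1.72 = 27.348px
Step 5: 15.9 × 1.72⁵ = 239.353px
Difference: 239.353 − 27.348 = 212.005px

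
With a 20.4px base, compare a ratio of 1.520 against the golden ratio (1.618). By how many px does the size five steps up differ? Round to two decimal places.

At 1.520: 20.4 × 1.520⁵ = 165.5191px
Golden ratio: 20.4 × 1.618⁵ = 226.2157px
Difference: 226.2157 − 165.5191 = 60.6966px

60.70px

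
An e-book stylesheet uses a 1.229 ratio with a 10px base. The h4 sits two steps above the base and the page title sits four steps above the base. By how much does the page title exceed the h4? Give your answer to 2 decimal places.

Step 2: 10.0 × 1.229² = 15.1044px
Step 4: 10.0 × 1.229⁴ = 22.8143px
Difference: 22.8143 − 15.1044 = 7.7099px

7.71px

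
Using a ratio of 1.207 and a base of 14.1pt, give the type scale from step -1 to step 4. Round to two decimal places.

11.68pt, 14.10pt, 17.02pt, 20.54pt, 24.79pt, 29.93pt

Step -1: 14.1 ÷ 1.207 = 11.68
Step 0: 14.1pt
Step 1: 14.1 × 1.207 = 17.02
Step 2: 14.1 × 1.207² = 20.54
Step 3: 14.1 × 1.207³ = 24.79
Step 4: 14.1 × 1.207⁴ = 29.93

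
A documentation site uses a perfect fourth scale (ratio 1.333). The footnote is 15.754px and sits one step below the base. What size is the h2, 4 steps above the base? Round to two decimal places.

15.754 × 1.333⁵ = 15.754 × 4.20873 ≈ 66.304

66.30px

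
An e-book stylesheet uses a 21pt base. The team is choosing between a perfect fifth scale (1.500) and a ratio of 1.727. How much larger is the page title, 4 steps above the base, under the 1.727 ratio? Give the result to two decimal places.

80.49pt

Perfect fifth: 21.0 × 1.500⁴ = 106.3125pt
At 1.727: 21.0 × 1.727⁴ = 186.8051pt
Difference: 186.8051 − 106.3125 = 80.4926pt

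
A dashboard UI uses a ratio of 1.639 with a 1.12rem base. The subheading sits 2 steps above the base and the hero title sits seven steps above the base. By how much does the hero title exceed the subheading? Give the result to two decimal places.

Step 2: 1.12 × 1.639² = 3.0087rem
Step 7: 1.12 × 1.639⁷ = 35.5853rem
Difference: 35.5853 − 3.0087 = 32.5766rem

32.58rem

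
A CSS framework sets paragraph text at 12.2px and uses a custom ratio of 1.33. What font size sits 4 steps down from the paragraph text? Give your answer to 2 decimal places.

3.90px

Every step multiplies by the scale ratio.
12.2 ÷ 1.33⁴ = 12.2 ÷ 3.12901 ≈ 3.90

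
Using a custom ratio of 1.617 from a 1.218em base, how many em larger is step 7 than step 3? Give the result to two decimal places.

30.06em

Step 3: 1.218 × 1.617³ = 5.1496em
Step 7: 1.218 × 1.617⁷ = 35.2061em
Difference: 35.2061 − 5.1496 = 30.0565em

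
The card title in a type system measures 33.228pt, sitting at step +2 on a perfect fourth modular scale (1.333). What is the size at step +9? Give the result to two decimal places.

33.228 × 1.333⁷ = 33.228 × 7.47844 ≈ 248.494

248.49pt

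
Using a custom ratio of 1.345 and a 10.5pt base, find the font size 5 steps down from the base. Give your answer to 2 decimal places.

Every step multiplies by the scale ratio.
10.5 ÷ 1.345⁵ = 10.5 ÷ 4.40161 ≈ 2.39

2.39pt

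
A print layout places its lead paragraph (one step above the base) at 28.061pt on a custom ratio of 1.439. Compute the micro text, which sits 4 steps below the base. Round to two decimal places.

28.061 ÷ 1.439⁵ = 28.061 ÷ 6.17027 ≈ 4.548

4.55pt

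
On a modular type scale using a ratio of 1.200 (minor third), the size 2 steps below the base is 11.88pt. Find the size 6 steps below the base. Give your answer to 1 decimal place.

Moving from step -2 to step -6 is 4 steps down, so divide by r⁴.
11.88 ÷ 1.200⁴ = 11.88 ÷ 2.07360 ≈ 5.729

5.7pt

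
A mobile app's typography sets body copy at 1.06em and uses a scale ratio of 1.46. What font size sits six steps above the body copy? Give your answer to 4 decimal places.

A modular type scale is a geometric sequence: sizeₙ = base × rⁿ.
1.06 × 1.46⁶ = 1.06 × 9.68539 ≈ 10.2665

10.2665em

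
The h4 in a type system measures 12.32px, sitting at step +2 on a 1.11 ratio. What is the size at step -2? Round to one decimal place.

Moving from step +2 to step -2 is 4 steps down, so divide by r⁴.
12.32 ÷ 1.11⁴ = 12.32 ÷ 1.51807 ≈ 8.116

8.1px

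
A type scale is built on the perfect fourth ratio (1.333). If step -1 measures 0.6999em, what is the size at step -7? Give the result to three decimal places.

0.125em

Moving from step -1 to step -7 is 6 steps down, so divide by r⁶.
0.6999 ÷ 1.333⁶ = 0.6999 ÷ 5.61023 ≈ 0.125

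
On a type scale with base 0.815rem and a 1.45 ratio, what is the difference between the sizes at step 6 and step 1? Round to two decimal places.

Step 1: 0.815 × 1.45 = 1.1817rem
Step 6: 0.815 × 1.45⁶ = 7.5747rem
Difference: 7.5747 − 1.1817 = 6.3930rem

6.39rem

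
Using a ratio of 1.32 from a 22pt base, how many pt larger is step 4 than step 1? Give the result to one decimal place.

37.8pt

Step 1: 22.0 × 1.32 = 29.040pt
Step 4: 22.0 × 1.32⁴ = 66.791pt
Difference: 66.791 − 29.040 = 37.751pt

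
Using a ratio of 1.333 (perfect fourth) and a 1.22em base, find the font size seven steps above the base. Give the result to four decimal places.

Each step on a modular scale multiplies by the ratio, so the size n steps from the base is base × ratioⁿ.
1.22 × 1.333⁷ = 1.22 × 7.47844 ≈ 9.1237

9.1237em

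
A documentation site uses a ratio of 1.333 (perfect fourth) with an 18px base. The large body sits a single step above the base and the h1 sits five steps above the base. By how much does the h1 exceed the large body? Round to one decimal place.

Step 1: 18.0 × 1.333 = 23.994px
Step 5: 18.0 × 1.333⁵ = 75.757px
Difference: 75.757 − 23.994 = 51.763px

51.8px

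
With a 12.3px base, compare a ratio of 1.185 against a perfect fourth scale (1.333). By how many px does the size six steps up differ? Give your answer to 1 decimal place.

34.9px

At 1.185: 12.3 × 1.185⁶ = 34.058px
Perfect fourth: 12.3 × 1.333⁶ = 69.006px
Difference: 69.006 − 34.058 = 34.948px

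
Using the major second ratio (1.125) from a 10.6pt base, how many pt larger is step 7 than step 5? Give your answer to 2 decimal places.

5.07pt

Step 5: 10.6 × 1.125⁵ = 19.1015pt
Step 7: 10.6 × 1.125⁷ = 24.1754pt
Difference: 24.1754 − 19.1015 = 5.0739pt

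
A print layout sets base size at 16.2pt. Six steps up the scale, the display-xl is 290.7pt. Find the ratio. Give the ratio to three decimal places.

1.618

r⁶ = 290.7 / 16.2, so r = (290.7/16.2)^(1/6).
r = 17.9444^(1/6) ≈ 1.6180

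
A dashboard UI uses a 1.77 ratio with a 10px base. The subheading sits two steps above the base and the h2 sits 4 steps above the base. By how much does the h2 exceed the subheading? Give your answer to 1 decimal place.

66.8px

Step 2: 10.0 × 1.77² = 31.329px
Step 4: 10.0 × 1.77⁴ = 98.151px
Difference: 98.151 − 31.329 = 66.822px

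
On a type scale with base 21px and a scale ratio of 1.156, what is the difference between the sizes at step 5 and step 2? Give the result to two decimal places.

Step 2: 21.0 × 1.156² = 28.0631px
Step 5: 21.0 × 1.156⁵ = 43.3519px
Difference: 43.3519 − 28.0631 = 15.2888px

15.29px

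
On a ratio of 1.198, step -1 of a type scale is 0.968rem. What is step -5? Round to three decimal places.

0.968 ÷ 1.198⁴ = 0.968 ÷ 2.05981 ≈ 0.470

0.470rem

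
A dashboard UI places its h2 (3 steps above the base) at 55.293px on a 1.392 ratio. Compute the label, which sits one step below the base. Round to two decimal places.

55.293 ÷ 1.392⁴ = 55.293 ÷ 3.75454 ≈ 14.727

14.73px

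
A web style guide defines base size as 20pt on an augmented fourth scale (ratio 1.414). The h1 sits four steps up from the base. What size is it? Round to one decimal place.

80.0pt

A modular type scale is a geometric sequence: sizeₙ = base × rⁿ.
20.0 × 1.414⁴ = 20.0 × 3.99758 ≈ 79.95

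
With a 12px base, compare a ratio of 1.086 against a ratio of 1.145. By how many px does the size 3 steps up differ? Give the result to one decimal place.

At 1.086: 12.0 × 1.086³ = 15.370px
At 1.145: 12.0 × 1.145³ = 18.013px
Difference: 18.013 − 15.370 = 2.643px

2.6px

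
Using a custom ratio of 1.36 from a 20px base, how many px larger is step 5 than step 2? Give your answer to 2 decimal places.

56.06px

Step 2: 20.0 × 1.36² = 36.9920px
Step 5: 20.0 × 1.36⁵ = 93.0517px
Difference: 93.0517 − 36.9920 = 56.0597px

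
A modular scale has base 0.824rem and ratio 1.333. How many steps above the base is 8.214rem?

1.333ⁿ = 8.214 / 0.824 = 9.9684
n = ln(9.9684) / ln(1.333) = 2.2994 / 0.2874 ≈ 8.00

8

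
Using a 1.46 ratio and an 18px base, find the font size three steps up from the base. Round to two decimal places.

56.02px

Each step on a modular scale multiplies by the ratio, so the size n steps from the base is base × ratioⁿ.
18.0 × 1.46³ = 18.0 × 3.11214 ≈ 56.02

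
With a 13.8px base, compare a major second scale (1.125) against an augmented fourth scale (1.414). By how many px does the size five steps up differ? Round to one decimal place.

Major second: 13.8 × 1.125⁵ = 24.868px
Augmented fourth: 13.8 × 1.414⁵ = 78.006px
Difference: 78.006 − 24.868 = 53.138px

53.1px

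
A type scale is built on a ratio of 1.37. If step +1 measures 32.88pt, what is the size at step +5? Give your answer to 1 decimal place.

115.8pt

32.88 × 1.37⁴ = 32.88 × 3.52275 ≈ 115.828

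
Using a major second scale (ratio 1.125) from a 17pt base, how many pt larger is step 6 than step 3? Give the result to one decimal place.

10.3pt

Step 3: 17.0 × 1.125³ = 24.205pt
Step 6: 17.0 × 1.125⁶ = 34.464pt
Difference: 34.464 − 24.205 = 10.259pt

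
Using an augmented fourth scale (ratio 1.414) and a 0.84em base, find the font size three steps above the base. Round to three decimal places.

0.84 × 1.414³ = 0.84 × 2.82715 ≈ 2.375

2.375em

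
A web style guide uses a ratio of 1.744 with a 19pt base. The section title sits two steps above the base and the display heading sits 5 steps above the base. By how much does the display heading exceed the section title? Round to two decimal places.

248.75pt

Step 2: 19.0 × 1.744² = 57.7892pt
Step 5: 19.0 × 1.744⁵ = 306.5392pt
Difference: 306.5392 − 57.7892 = 248.7500pt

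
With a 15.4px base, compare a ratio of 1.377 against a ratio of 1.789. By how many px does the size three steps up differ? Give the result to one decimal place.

48.0px

At 1.377: 15.4 × 1.377³ = 40.209px
At 1.789: 15.4 × 1.789³ = 88.176px
Difference: 88.176 − 40.209 = 47.967px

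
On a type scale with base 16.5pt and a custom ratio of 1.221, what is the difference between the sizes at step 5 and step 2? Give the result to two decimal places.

Step 2: 16.5 × 1.221² = 24.5989pt
Step 5: 16.5 × 1.221⁵ = 44.7777pt
Difference: 44.7777 − 24.5989 = 20.1788pt

20.18pt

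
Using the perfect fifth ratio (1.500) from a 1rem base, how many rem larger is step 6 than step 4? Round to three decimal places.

6.328rem

Step 4: 1.0 × 1.500⁴ = 5.06250rem
Step 6: 1.0 × 1.500⁶ = 11.39062rem
Difference: 11.39062 − 5.06250 = 6.32812rem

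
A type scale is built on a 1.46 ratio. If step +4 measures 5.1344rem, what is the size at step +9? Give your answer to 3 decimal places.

5.1344 × 1.46⁵ = 5.1344 × 6.63383 ≈ 34.061

34.061rem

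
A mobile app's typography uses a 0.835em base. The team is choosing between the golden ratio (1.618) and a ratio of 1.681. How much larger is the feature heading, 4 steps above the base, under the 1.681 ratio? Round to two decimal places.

Golden ratio: 0.835 × 1.618⁴ = 5.7227em
At 1.681: 0.835 × 1.681⁴ = 6.6674em
Difference: 6.6674 − 5.7227 = 0.9447em

0.94em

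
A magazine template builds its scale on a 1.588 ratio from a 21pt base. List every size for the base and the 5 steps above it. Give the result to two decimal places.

Step 0: 21pt
Step 1: 21.0 × 1.588 = 33.35
Step 2: 21.0 × 1.588² = 52.96
Step 3: 21.0 × 1.588³ = 84.10
Step 4: 21.0 × 1.588⁴ = 133.54
Step 5: 21.0 × 1.588⁵ = 212.07

21.00pt, 33.35pt, 52.96pt, 84.10pt, 133.54pt, 212.07pt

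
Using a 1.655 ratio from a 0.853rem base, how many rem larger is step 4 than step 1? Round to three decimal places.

Step 1: 0.853 × 1.655 = 1.41172rem
Step 4: 0.853 × 1.655⁴ = 6.39943rem
Difference: 6.39943 − 1.41172 = 4.98771rem

4.988rem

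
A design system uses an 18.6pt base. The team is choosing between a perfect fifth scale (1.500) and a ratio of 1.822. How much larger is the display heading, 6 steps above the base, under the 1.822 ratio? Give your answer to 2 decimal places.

Perfect fifth: 18.6 × 1.500⁶ = 211.8656pt
At 1.822: 18.6 × 1.822⁶ = 680.4609pt
Difference: 680.4609 − 211.8656 = 468.5953pt

468.60pt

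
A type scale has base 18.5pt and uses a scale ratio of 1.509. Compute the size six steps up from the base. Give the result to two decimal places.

218.43pt

18.5 × 1.509⁶ = 18.5 × 11.80689 ≈ 218.43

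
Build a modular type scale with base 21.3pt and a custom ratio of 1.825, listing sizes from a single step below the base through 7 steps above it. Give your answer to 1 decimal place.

11.7pt, 21.3pt, 38.9pt, 70.9pt, 129.5pt, 236.3pt, 431.2pt, 787.0pt, 1436.2pt

Step -1: 21.3 ÷ 1.825 = 11.7
Step 0: 21.3pt
Step 1: 21.3 × 1.825 = 38.9
Step 2: 21.3 × 1.825² = 70.9
Step 3: 21.3 × 1.825³ = 129.5
Step 4: 21.3 × 1.825⁴ = 236.3
Step 5: 21.3 × 1.825⁵ = 431.2
Step 6: 21.3 × 1.825⁶ = 787.0
Step 7: 21.3 × 1.825⁷ = 1436.2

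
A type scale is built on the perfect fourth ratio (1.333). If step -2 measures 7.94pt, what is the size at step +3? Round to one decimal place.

33.4pt

7.94 × 1.333⁵ = 7.94 × 4.20873 ≈ 33.417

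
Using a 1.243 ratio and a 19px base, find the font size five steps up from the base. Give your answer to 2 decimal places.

56.38px

Each step on a modular scale multiplies by the ratio, so the size n steps from the base is base × ratioⁿ.
19.0 × 1.243⁵ = 19.0 × 2.96726 ≈ 56.38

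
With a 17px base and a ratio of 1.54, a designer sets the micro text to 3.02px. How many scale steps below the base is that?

4

1.54ⁿ = 17 / 3.02 = 5.6291
n = ln(5.6291) / ln(1.54) = 1.7280 / 0.4318 ≈ 4.00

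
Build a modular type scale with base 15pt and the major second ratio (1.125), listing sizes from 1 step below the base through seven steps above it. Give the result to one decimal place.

Step -1: 15.0 ÷ 1.125 = 13.3
Step 0: 15pt
Step 1: 15.0 × 1.125 = 16.9
Step 2: 15.0 × 1.125² = 19.0
Step 3: 15.0 × 1.125³ = 21.4
Step 4: 15.0 × 1.125⁴ = 24.0
Step 5: 15.0 × 1.125⁵ = 27.0
Step 6: 15.0 × 1.125⁶ = 30.4
Step 7: 15.0 × 1.125⁷ = 34.2

13.3pt, 15.0pt, 16.9pt, 19.0pt, 21.4pt, 24.0pt, 27.0pt, 30.4pt, 34.2pt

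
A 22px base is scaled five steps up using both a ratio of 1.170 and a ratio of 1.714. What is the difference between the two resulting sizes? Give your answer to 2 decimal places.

At 1.170: 22.0 × 1.170⁵ = 48.2339px
At 1.714: 22.0 × 1.714⁵ = 325.4444px
Difference: 325.4444 − 48.2339 = 277.2105px

277.21px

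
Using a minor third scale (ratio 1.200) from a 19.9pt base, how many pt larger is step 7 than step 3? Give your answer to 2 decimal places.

36.92pt

Step 3: 19.9 × 1.200³ = 34.3872pt
Step 7: 19.9 × 1.200⁷ = 71.3053pt
Difference: 71.3053 − 34.3872 = 36.9181pt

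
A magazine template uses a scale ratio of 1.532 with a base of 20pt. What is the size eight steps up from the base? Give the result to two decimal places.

606.88pt

20.0 × 1.532⁸ = 20.0 × 30.34381 ≈ 606.88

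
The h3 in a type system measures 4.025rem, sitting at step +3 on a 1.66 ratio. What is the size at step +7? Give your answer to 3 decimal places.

30.563rem

4.025 × 1.66⁴ = 4.025 × 7.59333 ≈ 30.563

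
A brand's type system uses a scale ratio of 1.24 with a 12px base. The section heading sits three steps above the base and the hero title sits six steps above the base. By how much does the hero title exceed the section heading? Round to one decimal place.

20.7px

Step 3: 12.0 × 1.24³ = 22.879px
Step 6: 12.0 × 1.24⁶ = 43.623px
Difference: 43.623 − 22.879 = 20.744px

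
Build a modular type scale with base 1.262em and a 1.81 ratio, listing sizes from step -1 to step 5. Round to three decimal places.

Step -1: 1.262 ÷ 1.81 = 0.697
Step 0: 1.262em
Step 1: 1.262 × 1.81 = 2.284
Step 2: 1.262 × 1.81² = 4.134
Step 3: 1.262 × 1.81³ = 7.483
Step 4: 1.262 × 1.81⁴ = 13.545
Step 5: 1.262 × 1.81⁵ = 24.516

0.697em, 1.262em, 2.284em, 4.134em, 7.483em, 13.545em, 24.516em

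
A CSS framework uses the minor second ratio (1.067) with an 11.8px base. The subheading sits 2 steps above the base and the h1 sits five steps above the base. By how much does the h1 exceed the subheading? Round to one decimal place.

Step 2: 11.8 × 1.067² = 13.434px
Step 5: 11.8 × 1.067⁵ = 16.319px
Difference: 16.319 − 13.434 = 2.885px

2.9px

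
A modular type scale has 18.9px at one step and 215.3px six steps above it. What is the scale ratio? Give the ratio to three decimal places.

r⁶ = 215.3 / 18.9, so r = (215.3/18.9)^(1/6).
r = 11.3915^(1/6) ≈ 1.5000

1.500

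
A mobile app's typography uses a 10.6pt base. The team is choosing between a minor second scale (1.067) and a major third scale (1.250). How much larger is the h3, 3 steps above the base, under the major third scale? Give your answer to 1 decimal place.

7.8pt

Minor second: 10.6 × 1.067³ = 12.877pt
Major third: 10.6 × 1.250³ = 20.703pt
Difference: 20.703 − 12.877 = 7.826pt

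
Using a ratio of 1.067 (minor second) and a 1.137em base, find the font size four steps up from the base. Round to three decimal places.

1.474em

Each step on a modular scale multiplies by the ratio, so the size n steps from the base is base × ratioⁿ.
1.137 × 1.067⁴ = 1.137 × 1.29616 ≈ 1.474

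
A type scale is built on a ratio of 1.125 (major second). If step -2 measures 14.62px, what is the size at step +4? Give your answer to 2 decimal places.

29.64px

14.62 × 1.125⁶ = 14.62 × 2.02729 ≈ 29.639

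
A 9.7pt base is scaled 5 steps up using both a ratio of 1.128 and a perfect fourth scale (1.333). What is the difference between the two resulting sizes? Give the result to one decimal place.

23.1pt

At 1.128: 9.7 × 1.128⁵ = 17.714pt
Perfect fourth: 9.7 × 1.333⁵ = 40.825pt
Difference: 40.825 − 17.714 = 23.111pt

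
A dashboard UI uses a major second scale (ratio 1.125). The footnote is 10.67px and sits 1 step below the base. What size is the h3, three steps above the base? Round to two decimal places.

Moving from step -1 to step +3 is 4 steps up, so multiply by r⁴.
10.67 × 1.125⁴ = 10.67 × 1.60181 ≈ 17.091

17.09px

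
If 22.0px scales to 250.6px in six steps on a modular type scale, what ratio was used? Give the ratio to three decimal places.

1.500

The ratio satisfies 22.0 × r⁶ = 250.6, so r = (250.6 / 22.0)^(1/6).
r = 11.3909^(1/6) ≈ 1.5000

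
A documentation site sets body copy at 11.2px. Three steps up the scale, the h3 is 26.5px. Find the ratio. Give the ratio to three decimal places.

1.333

r³ = 26.5 / 11.2, so r = (26.5/11.2)^(1/3).
r = 2.3661^(1/3) ≈ 1.3325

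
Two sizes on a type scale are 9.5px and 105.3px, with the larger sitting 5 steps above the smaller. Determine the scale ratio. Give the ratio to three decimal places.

1.618

r⁵ = 105.3 / 9.5, so r = (105.3/9.5)^(1/5).
r = 11.0842^(1/5) ≈ 1.6179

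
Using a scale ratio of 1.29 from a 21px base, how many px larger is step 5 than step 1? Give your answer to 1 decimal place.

47.9px

Step 1: 21.0 × 1.29 = 27.090px
Step 5: 21.0 × 1.29⁵ = 75.018px
Difference: 75.018 − 27.090 = 47.928px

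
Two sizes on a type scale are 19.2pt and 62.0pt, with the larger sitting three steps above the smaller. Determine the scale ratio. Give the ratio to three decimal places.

1.478

r³ = 62.0 / 19.2, so r = (62.0/19.2)^(1/3).
r = 3.2292^(1/3) ≈ 1.4781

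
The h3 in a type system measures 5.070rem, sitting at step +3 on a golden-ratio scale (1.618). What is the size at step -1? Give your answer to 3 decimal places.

0.740rem

5.070 ÷ 1.618⁴ = 5.070 ÷ 6.85353 ≈ 0.740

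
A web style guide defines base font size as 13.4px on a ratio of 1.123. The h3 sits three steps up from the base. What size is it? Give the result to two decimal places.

18.98px

Every step multiplies by the scale ratio.
13.4 × 1.123³ = 13.4 × 1.41625 ≈ 18.98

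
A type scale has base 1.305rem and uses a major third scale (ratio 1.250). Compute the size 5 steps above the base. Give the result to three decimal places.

3.983rem

1.305 × 1.250⁵ = 1.305 × 3.05176 ≈ 3.983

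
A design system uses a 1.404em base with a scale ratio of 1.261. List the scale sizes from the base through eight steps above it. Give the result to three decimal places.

1.404em, 1.770em, 2.233em, 2.815em, 3.550em, 4.477em, 5.645em, 7.118em, 8.976em

Step 0: 1.404em
Step 1: 1.404 × 1.261 = 1.770
Step 2: 1.404 × 1.261² = 2.233
Step 3: 1.404 × 1.261³ = 2.815
Step 4: 1.404 × 1.261⁴ = 3.550
Step 5: 1.404 × 1.261⁵ = 4.477
Step 6: 1.404 × 1.261⁶ = 5.645
Step 7: 1.404 × 1.261⁷ = 7.118
Step 8: 1.404 × 1.261⁸ = 8.976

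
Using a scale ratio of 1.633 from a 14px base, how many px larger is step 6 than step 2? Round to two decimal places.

228.15px

Step 2: 14.0 × 1.633² = 37.3336px
Step 6: 14.0 × 1.633⁶ = 265.4882px
Difference: 265.4882 − 37.3336 = 228.1546px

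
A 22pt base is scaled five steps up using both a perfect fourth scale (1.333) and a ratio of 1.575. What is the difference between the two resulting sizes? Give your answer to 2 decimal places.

Perfect fourth: 22.0 × 1.333⁵ = 92.5920pt
At 1.575: 22.0 × 1.575⁵ = 213.2188pt
Difference: 213.2188 − 92.5920 = 120.6268pt

120.63pt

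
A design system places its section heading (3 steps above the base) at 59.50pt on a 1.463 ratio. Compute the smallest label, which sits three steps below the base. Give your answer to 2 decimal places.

6.07pt

The gap is -3 − (3) = -6 steps, so the factor is 1.463^-6.
59.50 ÷ 1.463⁶ = 59.50 ÷ 9.80541 ≈ 6.068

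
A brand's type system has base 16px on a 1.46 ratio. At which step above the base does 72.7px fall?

1.46ⁿ = 72.7 / 16 = 4.5438
n = ln(4.5438) / ln(1.46) = 1.5138 / 0.3784 ≈ 4.00

4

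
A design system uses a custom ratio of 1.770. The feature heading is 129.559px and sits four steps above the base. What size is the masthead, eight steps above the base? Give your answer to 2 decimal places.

129.559 × 1.770⁴ = 129.559 × 9.81506 ≈ 1271.630

1271.63px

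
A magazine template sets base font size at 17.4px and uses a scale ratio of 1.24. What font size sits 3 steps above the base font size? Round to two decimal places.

33.18px

Each step on a modular scale multiplies by the ratio, so the size n steps from the base is base × ratioⁿ.
17.4 × 1.24³ = 17.4 × 1.90662 ≈ 33.18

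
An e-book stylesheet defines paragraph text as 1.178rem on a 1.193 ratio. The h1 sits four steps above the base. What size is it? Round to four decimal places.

1.178 × 1.193⁴ = 1.178 × 2.02564 ≈ 2.3862

2.3862rem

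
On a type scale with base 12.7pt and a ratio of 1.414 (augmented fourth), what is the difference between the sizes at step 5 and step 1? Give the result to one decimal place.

53.8pt

Step 1: 12.7 × 1.414 = 17.958pt
Step 5: 12.7 × 1.414⁵ = 71.788pt
Difference: 71.788 − 17.958 = 53.830pt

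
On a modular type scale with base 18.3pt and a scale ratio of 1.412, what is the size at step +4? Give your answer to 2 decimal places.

72.74pt

18.3 × 1.412⁴ = 18.3 × 3.97502 ≈ 72.74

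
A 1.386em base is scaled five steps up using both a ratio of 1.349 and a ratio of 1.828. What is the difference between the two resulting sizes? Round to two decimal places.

22.10em

At 1.349: 1.386 × 1.349⁵ = 6.1919em
At 1.828: 1.386 × 1.828⁵ = 28.2907em
Difference: 28.2907 − 6.1919 = 22.0988em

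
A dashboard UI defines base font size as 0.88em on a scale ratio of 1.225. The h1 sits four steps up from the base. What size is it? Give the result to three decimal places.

1.982em

Every step multiplies by the scale ratio.
0.88 × 1.225⁴ = 0.88 × 2.25188 ≈ 1.982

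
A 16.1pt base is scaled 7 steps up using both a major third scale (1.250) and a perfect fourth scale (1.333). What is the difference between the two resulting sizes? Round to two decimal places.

Major third: 16.1 × 1.250⁷ = 76.7708pt
Perfect fourth: 16.1 × 1.333⁷ = 120.4029pt
Difference: 120.4029 − 76.7708 = 43.6321pt

43.63pt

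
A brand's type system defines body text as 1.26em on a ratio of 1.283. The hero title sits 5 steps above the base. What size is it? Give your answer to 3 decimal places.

4.380em

A modular type scale is a geometric sequence: sizeₙ = base × rⁿ.
1.26 × 1.283⁵ = 1.26 × 3.47643 ≈ 4.380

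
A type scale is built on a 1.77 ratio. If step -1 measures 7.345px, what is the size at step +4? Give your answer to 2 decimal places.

7.345 × 1.77⁵ = 7.345 × 17.37266 ≈ 127.602

127.60px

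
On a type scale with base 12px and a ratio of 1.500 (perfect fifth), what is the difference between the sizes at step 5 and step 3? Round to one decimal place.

Step 3: 12.0 × 1.500³ = 40.500px
Step 5: 12.0 × 1.500⁵ = 91.125px
Difference: 91.125 − 40.500 = 50.625px

50.6px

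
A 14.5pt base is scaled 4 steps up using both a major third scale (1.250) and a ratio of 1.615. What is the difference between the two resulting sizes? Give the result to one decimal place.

63.2pt

Major third: 14.5 × 1.250⁴ = 35.400pt
At 1.615: 14.5 × 1.615⁴ = 98.641pt
Difference: 98.641 − 35.400 = 63.241pt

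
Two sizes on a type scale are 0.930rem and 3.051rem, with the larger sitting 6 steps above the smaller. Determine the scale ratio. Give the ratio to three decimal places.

1.219

r⁶ = 3.051 / 0.930, so r = (3.051/0.930)^(1/6).
r = 3.2806^(1/6) ≈ 1.2190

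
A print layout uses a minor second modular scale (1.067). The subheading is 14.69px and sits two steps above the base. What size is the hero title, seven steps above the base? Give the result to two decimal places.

The gap is 7 − (2) = 5 steps, so the factor is 1.067^5.
14.69 × 1.067⁵ = 14.69 × 1.38300 ≈ 20.316

20.32px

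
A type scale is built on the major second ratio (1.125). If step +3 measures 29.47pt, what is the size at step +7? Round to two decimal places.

47.21pt

Moving from step +3 to step +7 is 4 steps up, so multiply by r⁴.
29.47 × 1.125⁴ = 29.47 × 1.60181 ≈ 47.205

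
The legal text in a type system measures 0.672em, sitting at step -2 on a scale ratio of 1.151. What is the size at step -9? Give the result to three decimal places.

The gap is -9 − (-2) = -7 steps, so the factor is 1.151^-7.
0.672 ÷ 1.151⁷ = 0.672 ÷ 2.67625 ≈ 0.251

0.251em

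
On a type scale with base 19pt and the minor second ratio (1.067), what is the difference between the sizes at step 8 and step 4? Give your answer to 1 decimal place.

7.3pt

Step 4: 19.0 × 1.067⁴ = 24.627pt
Step 8: 19.0 × 1.067⁸ = 31.920pt
Difference: 31.920 − 24.627 = 7.293pt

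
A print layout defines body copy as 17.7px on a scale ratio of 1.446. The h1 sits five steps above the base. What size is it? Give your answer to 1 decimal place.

111.9px

Each step on a modular scale multiplies by the ratio, so the size n steps from the base is base × ratioⁿ.
17.7 × 1.446⁵ = 17.7 × 6.32181 ≈ 111.90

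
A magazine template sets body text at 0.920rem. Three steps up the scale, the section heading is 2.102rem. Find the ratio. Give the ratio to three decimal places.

r³ = 2.102 / 0.920, so r = (2.102/0.920)^(1/3).
r = 2.2848^(1/3) ≈ 1.3171

1.317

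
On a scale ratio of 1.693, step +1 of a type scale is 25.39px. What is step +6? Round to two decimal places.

353.14px

25.39 × 1.693⁵ = 25.39 × 13.90864 ≈ 353.140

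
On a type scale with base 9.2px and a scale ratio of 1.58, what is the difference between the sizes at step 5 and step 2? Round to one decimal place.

Step 2: 9.2 × 1.58² = 22.967px
Step 5: 9.2 × 1.58⁵ = 90.589px
Difference: 90.589 − 22.967 = 67.622px

67.6px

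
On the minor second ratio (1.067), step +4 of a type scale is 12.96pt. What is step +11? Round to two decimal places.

The gap is 11 − (4) = 7 steps, so the factor is 1.067^7.
12.96 × 1.067⁷ = 12.96 × 1.57453 ≈ 20.406

20.41pt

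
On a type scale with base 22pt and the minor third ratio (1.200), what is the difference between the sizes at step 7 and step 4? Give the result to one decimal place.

33.2pt

Step 4: 22.0 × 1.200⁴ = 45.619pt
Step 7: 22.0 × 1.200⁷ = 78.830pt
Difference: 78.830 − 45.619 = 33.211pt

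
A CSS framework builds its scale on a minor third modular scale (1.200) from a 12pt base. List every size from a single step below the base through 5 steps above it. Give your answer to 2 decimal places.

10.00pt, 12.00pt, 14.40pt, 17.28pt, 20.74pt, 24.88pt, 29.86pt

Step -1: 12.0 ÷ 1.200 = 10.00
Step 0: 12pt
Step 1: 12.0 × 1.200 = 14.40
Step 2: 12.0 × 1.200² = 17.28
Step 3: 12.0 × 1.200³ = 20.74
Step 4: 12.0 × 1.200⁴ = 24.88
Step 5: 12.0 × 1.200⁵ = 29.86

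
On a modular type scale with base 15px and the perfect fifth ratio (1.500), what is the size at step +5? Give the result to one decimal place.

Every step multiplies by the scale ratio.
15.0 × 1.500⁵ = 15.0 × 7.59375 ≈ 113.91

113.9px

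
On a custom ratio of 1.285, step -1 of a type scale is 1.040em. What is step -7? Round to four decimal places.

The gap is -7 − (-1) = -6 steps, so the factor is 1.285^-6.
1.040 ÷ 1.285⁶ = 1.040 ÷ 4.50214 ≈ 0.2310

0.2310em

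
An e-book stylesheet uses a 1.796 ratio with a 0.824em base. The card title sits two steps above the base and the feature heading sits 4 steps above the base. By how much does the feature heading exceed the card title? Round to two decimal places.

Step 2: 0.824 × 1.796² = 2.6579em
Step 4: 0.824 × 1.796⁴ = 8.5734em
Difference: 8.5734 − 2.6579 = 5.9155em

5.92em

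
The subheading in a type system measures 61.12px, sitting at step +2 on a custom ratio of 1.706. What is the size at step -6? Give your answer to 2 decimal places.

The gap is -6 − (2) = -8 steps, so the factor is 1.706^-8.
61.12 ÷ 1.706⁸ = 61.12 ÷ 71.75170 ≈ 0.852

0.85px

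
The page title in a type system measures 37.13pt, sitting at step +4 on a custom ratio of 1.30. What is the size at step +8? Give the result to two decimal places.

37.13 × 1.30⁴ = 37.13 × 2.85610 ≈ 106.047

106.05pt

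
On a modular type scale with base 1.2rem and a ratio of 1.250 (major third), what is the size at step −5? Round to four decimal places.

0.3932rem

Every step multiplies by the scale ratio.
1.2 ÷ 1.250⁵ = 1.2 ÷ 3.05176 ≈ 0.3932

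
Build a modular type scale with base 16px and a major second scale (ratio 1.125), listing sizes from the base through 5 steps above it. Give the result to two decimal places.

16.00px, 18.00px, 20.25px, 22.78px, 25.63px, 28.83px

Step 0: 16px
Step 1: 16.0 × 1.125 = 18.00
Step 2: 16.0 × 1.125² = 20.25
Step 3: 16.0 × 1.125³ = 22.78
Step 4: 16.0 × 1.125⁴ = 25.63
Step 5: 16.0 × 1.125⁵ = 28.83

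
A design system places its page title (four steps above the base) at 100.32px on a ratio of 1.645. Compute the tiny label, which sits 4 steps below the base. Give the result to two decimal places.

Moving from step +4 to step -4 is 8 steps down, so divide by r⁸.
100.32 ÷ 1.645⁸ = 100.32 ÷ 53.62005 ≈ 1.871

1.87px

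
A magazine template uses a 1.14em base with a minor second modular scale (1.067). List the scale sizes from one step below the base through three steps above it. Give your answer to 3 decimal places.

1.068em, 1.140em, 1.216em, 1.298em, 1.385em

Step -1: 1.14 ÷ 1.067 = 1.068
Step 0: 1.14em
Step 1: 1.14 × 1.067 = 1.216
Step 2: 1.14 × 1.067² = 1.298
Step 3: 1.14 × 1.067³ = 1.385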